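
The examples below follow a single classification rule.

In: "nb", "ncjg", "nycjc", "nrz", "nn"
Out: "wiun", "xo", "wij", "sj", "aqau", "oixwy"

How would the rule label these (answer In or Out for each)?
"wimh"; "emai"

Comparing the two groups points to one rule — starts with 'n'.
"wimh": starts with 'w', does not satisfy this → Out. "emai": starts with 'e', does not satisfy this → Out.

Out, Out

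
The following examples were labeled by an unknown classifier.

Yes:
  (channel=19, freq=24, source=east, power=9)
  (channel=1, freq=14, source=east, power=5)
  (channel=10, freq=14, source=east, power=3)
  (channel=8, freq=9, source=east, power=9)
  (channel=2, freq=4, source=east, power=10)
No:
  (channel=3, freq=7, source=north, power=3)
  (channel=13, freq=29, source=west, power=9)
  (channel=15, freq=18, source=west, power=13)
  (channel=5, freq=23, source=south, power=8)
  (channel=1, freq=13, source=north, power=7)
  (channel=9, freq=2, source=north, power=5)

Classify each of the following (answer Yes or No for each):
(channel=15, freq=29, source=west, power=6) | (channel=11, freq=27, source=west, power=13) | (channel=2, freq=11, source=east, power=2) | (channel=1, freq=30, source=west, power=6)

No, No, Yes, No

The simplest hypothesis consistent with all the labels is: source is east.
No: (channel=15, freq=29, source=west, power=6), since source is west.
No: (channel=11, freq=27, source=west, power=13), since source is west.
Yes: (channel=2, freq=11, source=east, power=2), since source is east.
No: (channel=1, freq=30, source=west, power=6), since source is west.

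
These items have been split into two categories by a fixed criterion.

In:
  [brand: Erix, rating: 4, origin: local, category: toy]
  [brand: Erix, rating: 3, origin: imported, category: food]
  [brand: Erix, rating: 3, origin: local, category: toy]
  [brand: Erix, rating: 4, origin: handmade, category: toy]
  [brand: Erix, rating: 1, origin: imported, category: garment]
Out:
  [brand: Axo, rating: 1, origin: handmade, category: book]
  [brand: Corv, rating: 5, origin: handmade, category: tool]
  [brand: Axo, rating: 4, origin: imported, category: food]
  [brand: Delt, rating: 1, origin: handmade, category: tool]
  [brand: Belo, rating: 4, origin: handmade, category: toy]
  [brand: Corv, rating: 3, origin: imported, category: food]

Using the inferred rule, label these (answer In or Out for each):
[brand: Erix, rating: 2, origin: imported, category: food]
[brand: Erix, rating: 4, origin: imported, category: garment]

The classifier is using: brand is Erix.

In, In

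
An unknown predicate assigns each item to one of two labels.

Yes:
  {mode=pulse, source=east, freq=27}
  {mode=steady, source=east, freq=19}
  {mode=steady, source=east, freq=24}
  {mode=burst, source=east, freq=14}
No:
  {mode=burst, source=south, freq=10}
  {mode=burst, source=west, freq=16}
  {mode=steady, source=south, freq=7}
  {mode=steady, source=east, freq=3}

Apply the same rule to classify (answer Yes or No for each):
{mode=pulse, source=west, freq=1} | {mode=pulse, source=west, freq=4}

No, No

A rule that fits every label: source is east AND freq ≥ 7 — true of each 'Yes' example, false of each 'No' one.
{mode=pulse, source=west, freq=1}: No (source is west, freq = 1). {mode=pulse, source=west, freq=4}: No (source is west, freq = 4).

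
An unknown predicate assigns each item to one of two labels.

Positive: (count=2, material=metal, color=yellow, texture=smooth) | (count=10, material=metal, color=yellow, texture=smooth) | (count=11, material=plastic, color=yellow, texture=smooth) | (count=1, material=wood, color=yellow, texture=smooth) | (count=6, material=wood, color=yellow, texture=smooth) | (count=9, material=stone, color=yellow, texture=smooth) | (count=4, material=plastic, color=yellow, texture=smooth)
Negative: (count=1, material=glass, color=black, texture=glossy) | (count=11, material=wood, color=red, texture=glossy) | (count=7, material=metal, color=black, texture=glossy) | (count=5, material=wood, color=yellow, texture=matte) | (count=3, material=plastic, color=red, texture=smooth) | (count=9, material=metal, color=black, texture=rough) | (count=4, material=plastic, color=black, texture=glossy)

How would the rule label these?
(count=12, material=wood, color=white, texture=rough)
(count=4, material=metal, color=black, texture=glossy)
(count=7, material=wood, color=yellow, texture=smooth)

Negative, Negative, Positive

The simplest hypothesis consistent with all the labels is: texture is smooth AND color is yellow.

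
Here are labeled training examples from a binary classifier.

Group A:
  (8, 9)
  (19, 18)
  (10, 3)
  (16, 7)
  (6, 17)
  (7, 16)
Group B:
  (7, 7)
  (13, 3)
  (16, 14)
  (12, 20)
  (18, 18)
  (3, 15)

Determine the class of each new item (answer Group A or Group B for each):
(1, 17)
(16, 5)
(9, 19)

Group B, Group A, Group B

The rule appears to be: sum is odd.
Group B: (1, 17), since 1+17 = 18.
Group A: (16, 5), since 16+5 = 21.
Group B: (9, 19), since 9+19 = 28.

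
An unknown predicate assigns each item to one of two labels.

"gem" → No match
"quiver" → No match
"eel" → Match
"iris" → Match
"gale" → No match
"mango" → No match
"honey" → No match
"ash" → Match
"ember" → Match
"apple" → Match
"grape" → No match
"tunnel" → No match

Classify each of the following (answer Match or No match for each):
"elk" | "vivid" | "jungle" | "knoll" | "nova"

Match, No match, No match, No match, No match

The pattern is that an item is 'Match' exactly when: starts with a vowel.
"elk" → starts with 'e' → Match.
"vivid" → starts with 'v' → No match.
"jungle" → starts with 'j' → No match.
"knoll" → starts with 'k' → No match.
"nova" → starts with 'n' → No match.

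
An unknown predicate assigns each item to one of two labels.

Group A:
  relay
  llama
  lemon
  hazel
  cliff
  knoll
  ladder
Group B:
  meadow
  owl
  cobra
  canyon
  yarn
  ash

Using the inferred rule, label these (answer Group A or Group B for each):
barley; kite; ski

The classifier is using: length ≥ 4 AND contains 'l'.
Group A: barley, since length 6, has 'l'. Group B: kite, since length 4, no 'l'. Group B: ski, since length 3, no 'l'.

Group A, Group B, Group B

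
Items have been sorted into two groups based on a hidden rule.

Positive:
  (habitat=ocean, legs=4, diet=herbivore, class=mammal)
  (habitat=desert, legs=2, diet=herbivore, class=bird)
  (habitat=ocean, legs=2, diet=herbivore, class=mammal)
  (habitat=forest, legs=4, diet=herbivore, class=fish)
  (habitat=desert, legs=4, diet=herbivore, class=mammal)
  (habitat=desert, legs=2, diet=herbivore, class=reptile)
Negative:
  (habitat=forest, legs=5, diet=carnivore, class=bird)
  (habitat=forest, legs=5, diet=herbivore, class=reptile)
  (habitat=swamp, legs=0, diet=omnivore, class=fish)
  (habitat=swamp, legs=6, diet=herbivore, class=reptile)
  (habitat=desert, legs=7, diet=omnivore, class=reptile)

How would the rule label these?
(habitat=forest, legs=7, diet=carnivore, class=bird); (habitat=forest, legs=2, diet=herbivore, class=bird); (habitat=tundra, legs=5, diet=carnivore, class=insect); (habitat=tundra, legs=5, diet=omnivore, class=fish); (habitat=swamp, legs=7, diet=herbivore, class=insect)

Negative, Positive, Negative, Negative, Negative

All 'Positive' examples share one property — diet is herbivore AND legs ≤ 4 — and every 'Negative' example lacks it.
(habitat=forest, legs=7, diet=carnivore, class=bird): diet is carnivore, legs = 7, does not satisfy this → Negative. (habitat=forest, legs=2, diet=herbivore, class=bird): diet is herbivore, legs = 2, meets the rule → Positive. (habitat=tundra, legs=5, diet=carnivore, class=insect): diet is carnivore, legs = 5, does not satisfy this → Negative. (habitat=tundra, legs=5, diet=omnivore, class=fish): diet is omnivore, legs = 5, does not satisfy this → Negative. (habitat=swamp, legs=7, diet=herbivore, class=insect): diet is herbivore, legs = 7, does not satisfy this → Negative.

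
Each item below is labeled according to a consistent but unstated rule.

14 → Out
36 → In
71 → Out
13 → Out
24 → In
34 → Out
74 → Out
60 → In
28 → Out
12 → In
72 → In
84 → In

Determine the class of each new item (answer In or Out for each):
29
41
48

The simplest hypothesis consistent with all the labels is: multiple of 3.

Out, Out, In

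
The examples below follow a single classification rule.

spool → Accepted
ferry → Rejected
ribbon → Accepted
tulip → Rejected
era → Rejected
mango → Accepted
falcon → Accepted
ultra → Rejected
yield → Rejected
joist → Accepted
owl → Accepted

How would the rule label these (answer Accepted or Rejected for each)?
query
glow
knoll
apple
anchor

Rejected, Accepted, Accepted, Rejected, Accepted

Checking candidate rules against both groups, what survives is: contains 'o'.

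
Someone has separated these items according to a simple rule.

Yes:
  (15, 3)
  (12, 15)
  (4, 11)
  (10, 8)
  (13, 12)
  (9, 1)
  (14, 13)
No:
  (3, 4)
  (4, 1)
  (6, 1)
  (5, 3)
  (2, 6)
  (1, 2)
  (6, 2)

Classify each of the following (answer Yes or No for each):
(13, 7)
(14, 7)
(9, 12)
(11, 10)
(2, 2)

Yes, Yes, Yes, Yes, No

The common property of the 'Yes' items is: sum ≥ 10. No 'No' item has it.
(13, 7): 13+7 = 20 — checks out, so Yes. (14, 7): 14+7 = 21 — checks out, so Yes. (9, 12): 9+12 = 21 — checks out, so Yes. (11, 10): 11+10 = 21 — checks out, so Yes. (2, 2): 2+2 = 4 — fails the rule, so No.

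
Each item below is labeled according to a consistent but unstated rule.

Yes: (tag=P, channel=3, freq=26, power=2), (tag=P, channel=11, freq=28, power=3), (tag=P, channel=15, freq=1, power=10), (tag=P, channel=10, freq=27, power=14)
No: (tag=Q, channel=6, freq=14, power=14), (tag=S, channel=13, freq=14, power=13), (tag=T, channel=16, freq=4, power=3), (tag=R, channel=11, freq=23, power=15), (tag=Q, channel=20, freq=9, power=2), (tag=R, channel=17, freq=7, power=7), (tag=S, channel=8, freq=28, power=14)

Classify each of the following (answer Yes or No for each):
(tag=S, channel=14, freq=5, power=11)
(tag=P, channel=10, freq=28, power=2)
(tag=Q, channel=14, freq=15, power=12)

Every 'Yes' example satisfies: tag is P. None of the 'No' examples do.

No, Yes, No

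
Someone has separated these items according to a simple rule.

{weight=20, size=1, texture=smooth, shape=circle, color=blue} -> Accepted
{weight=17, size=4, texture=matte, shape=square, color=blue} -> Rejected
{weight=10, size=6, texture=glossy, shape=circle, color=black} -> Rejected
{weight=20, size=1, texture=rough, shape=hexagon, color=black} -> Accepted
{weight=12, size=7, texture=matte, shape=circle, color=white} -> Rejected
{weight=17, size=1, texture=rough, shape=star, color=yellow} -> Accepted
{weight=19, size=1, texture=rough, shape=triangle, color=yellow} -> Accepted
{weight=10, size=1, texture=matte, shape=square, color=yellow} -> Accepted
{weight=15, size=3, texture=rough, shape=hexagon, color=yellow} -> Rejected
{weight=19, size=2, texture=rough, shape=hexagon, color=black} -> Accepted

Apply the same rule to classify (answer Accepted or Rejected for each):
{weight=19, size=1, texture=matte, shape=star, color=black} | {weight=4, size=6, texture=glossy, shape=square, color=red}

Accepted, Rejected

The pattern is that an item is 'Accepted' exactly when: size ≤ 2.
{weight=19, size=1, texture=matte, shape=star, color=black} — size = 1, hence Accepted.
{weight=4, size=6, texture=glossy, shape=square, color=red} — size = 6, hence Rejected.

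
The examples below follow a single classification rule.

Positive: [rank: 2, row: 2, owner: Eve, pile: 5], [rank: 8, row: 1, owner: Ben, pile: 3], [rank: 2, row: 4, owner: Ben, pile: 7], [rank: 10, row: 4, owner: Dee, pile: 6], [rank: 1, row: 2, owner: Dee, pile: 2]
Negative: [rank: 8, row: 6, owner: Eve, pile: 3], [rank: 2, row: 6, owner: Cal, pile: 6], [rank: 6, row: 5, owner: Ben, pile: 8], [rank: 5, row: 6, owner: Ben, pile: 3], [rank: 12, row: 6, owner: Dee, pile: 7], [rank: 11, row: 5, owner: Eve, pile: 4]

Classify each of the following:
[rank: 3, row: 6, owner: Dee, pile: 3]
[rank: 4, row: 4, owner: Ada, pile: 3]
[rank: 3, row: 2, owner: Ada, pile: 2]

A rule that fits every label: row ≤ 4 — true of each 'Positive' example, false of each 'Negative' one.
[rank: 3, row: 6, owner: Dee, pile: 3] → row = 6 → Negative.
[rank: 4, row: 4, owner: Ada, pile: 3] → row = 4 → Positive.
[rank: 3, row: 2, owner: Ada, pile: 2] → row = 2 → Positive.

Negative, Positive, Positive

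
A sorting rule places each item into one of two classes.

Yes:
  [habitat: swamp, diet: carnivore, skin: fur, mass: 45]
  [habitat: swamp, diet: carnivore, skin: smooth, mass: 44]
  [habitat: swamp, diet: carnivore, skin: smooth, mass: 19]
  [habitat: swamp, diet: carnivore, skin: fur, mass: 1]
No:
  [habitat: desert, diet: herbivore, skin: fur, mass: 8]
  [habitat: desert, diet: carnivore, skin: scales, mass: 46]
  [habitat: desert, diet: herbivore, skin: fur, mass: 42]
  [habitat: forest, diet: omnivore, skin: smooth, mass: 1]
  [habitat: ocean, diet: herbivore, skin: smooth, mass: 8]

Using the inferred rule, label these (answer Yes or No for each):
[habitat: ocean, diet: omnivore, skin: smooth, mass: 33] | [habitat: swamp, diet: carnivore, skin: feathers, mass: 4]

Checking candidate rules against both groups, what survives is: habitat is swamp.
[habitat: ocean, diet: omnivore, skin: smooth, mass: 33] — habitat is ocean, hence No.
[habitat: swamp, diet: carnivore, skin: feathers, mass: 4] — habitat is swamp, hence Yes.

No, Yes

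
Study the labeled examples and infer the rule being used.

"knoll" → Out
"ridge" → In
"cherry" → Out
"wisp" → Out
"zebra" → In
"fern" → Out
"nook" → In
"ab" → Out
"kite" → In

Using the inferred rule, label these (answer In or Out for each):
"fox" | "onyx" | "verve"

Out, Out, In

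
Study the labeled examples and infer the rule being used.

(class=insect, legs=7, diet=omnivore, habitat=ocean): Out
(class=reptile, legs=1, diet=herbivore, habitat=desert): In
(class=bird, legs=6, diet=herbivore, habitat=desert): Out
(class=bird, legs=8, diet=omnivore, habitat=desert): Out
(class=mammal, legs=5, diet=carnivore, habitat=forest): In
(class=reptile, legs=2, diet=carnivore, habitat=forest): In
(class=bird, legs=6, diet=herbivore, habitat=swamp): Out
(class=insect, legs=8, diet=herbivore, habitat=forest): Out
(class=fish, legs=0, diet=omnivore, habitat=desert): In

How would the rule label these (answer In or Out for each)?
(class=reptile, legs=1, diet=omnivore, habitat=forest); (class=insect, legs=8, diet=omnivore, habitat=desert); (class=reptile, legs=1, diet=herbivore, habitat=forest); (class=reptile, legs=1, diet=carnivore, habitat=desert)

The classifier is using: legs ≤ 5.

In, Out, In, In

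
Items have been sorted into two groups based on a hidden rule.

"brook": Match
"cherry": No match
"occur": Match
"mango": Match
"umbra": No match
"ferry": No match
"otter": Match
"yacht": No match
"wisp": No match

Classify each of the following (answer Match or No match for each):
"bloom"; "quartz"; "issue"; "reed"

A rule that fits every label: contains 'o' — true of each 'Match' example, false of each 'No match' one.
"bloom" → has 'o' → Match. "quartz" → no 'o' → No match. "issue" → no 'o' → No match. "reed" → no 'o' → No match.

Match, No match, No match, No match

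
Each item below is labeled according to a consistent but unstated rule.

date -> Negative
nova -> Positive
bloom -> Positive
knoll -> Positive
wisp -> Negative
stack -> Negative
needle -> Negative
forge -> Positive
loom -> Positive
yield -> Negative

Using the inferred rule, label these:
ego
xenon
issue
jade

The rule appears to be: contains 'o'.

Positive, Positive, Negative, Negative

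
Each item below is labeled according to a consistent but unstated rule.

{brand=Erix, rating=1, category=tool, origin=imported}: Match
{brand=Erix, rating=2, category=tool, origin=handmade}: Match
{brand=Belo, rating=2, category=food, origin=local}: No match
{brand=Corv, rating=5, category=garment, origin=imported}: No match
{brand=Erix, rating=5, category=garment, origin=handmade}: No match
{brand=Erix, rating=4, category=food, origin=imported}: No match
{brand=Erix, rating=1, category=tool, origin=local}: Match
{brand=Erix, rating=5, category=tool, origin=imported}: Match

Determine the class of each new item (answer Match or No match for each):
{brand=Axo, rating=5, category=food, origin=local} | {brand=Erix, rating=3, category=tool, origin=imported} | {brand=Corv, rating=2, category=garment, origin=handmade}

No match, Match, No match

Comparing the two groups points to one rule — category is tool.
No match: {brand=Axo, rating=5, category=food, origin=local}, since category is food. Match: {brand=Erix, rating=3, category=tool, origin=imported}, since category is tool. No match: {brand=Corv, rating=2, category=garment, origin=handmade}, since category is garment.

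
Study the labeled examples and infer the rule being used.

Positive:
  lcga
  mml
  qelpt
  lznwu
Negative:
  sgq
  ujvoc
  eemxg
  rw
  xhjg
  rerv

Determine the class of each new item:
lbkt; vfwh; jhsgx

Positive, Negative, Negative

One predicate separates the groups cleanly: contains 'l'.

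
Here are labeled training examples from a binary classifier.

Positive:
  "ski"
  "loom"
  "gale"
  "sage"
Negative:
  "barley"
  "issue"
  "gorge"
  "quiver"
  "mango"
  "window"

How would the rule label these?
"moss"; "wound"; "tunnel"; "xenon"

Positive, Negative, Negative, Negative

The distinguishing property — length ≤ 4 — holds for all the 'Positive' cases and none of the 'Negative' cases.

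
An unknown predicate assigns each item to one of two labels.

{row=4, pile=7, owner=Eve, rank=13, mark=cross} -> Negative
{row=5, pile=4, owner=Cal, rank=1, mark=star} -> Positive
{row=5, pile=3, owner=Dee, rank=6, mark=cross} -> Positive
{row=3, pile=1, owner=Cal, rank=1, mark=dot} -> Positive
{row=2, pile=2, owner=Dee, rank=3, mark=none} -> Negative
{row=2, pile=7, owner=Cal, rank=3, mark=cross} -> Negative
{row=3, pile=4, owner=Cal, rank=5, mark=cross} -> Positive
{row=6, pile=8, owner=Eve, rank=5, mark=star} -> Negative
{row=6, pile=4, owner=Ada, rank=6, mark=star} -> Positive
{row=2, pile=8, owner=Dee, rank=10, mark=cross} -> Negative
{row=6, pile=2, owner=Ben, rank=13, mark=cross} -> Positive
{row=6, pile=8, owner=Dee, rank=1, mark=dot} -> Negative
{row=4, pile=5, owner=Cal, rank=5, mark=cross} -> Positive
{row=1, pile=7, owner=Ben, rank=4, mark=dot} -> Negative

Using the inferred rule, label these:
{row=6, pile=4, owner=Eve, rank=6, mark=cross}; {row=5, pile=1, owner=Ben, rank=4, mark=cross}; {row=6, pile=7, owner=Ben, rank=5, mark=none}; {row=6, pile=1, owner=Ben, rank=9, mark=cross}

The classifier is using: pile ≤ 5 AND row ≥ 3.
{row=6, pile=4, owner=Eve, rank=6, mark=cross}: pile = 4, row = 6, passes → Positive. {row=5, pile=1, owner=Ben, rank=4, mark=cross}: pile = 1, row = 5, passes → Positive. {row=6, pile=7, owner=Ben, rank=5, mark=none}: pile = 7, row = 6, does not fit → Negative. {row=6, pile=1, owner=Ben, rank=9, mark=cross}: pile = 1, row = 6, passes → Positive.

Positive, Positive, Negative, Positive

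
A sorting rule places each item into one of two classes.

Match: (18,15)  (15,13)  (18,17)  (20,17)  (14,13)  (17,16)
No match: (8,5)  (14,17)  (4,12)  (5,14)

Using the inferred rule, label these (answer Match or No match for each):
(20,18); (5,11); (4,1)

Match, No match, No match

The simplest hypothesis consistent with all the labels is: first > second AND sum ≥ 16.
(20,18) → 20 > 18, 20+18 = 38 → Match.
(5,11) → 5 < 11, 5+11 = 16 → No match.
(4,1) → 4 > 1, 4+1 = 5 → No match.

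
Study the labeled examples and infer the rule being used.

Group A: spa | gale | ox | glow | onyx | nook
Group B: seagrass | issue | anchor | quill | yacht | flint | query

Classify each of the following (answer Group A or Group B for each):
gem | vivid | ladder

'Group A' ⟺ length ≤ 4.
gem → length 3 → Group A.
vivid → length 5 → Group B.
ladder → length 6 → Group B.

Group A, Group B, Group B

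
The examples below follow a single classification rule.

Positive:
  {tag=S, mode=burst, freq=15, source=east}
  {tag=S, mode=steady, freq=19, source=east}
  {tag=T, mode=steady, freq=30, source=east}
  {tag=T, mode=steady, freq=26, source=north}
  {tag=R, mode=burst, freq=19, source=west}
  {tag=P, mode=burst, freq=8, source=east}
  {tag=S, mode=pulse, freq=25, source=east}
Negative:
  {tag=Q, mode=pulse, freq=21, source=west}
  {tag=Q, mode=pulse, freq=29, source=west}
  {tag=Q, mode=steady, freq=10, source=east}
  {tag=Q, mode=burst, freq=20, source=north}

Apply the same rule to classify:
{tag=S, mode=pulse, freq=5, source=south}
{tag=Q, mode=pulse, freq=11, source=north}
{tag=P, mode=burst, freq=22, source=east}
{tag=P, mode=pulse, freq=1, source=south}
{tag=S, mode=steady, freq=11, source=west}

Positive, Negative, Positive, Positive, Positive

The distinguishing property — tag is not Q — holds for all the 'Positive' cases and none of the 'Negative' cases.
{tag=S, mode=pulse, freq=5, source=south}: tag is S — qualifies, so Positive.
{tag=Q, mode=pulse, freq=11, source=north}: tag is Q — fails the rule, so Negative.
{tag=P, mode=burst, freq=22, source=east}: tag is P — qualifies, so Positive.
{tag=P, mode=pulse, freq=1, source=south}: tag is P — qualifies, so Positive.
{tag=S, mode=steady, freq=11, source=west}: tag is S — qualifies, so Positive.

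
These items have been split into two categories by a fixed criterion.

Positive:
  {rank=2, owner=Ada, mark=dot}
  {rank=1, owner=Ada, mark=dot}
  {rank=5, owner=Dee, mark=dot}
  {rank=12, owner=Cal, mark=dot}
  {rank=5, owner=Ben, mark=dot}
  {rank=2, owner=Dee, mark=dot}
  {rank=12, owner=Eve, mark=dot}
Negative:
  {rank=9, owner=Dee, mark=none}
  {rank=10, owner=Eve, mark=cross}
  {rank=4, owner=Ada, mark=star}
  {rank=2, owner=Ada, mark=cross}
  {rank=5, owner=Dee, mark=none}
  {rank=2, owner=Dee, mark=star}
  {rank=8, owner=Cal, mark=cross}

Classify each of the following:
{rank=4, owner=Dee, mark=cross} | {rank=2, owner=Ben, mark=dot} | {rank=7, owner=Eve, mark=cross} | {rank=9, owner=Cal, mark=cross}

All 'Positive' examples share one property — mark is dot — and every 'Negative' example lacks it.
Negative: {rank=4, owner=Dee, mark=cross}, since mark is cross.
Positive: {rank=2, owner=Ben, mark=dot}, since mark is dot.
Negative: {rank=7, owner=Eve, mark=cross}, since mark is cross.
Negative: {rank=9, owner=Cal, mark=cross}, since mark is cross.

Negative, Positive, Negative, Negative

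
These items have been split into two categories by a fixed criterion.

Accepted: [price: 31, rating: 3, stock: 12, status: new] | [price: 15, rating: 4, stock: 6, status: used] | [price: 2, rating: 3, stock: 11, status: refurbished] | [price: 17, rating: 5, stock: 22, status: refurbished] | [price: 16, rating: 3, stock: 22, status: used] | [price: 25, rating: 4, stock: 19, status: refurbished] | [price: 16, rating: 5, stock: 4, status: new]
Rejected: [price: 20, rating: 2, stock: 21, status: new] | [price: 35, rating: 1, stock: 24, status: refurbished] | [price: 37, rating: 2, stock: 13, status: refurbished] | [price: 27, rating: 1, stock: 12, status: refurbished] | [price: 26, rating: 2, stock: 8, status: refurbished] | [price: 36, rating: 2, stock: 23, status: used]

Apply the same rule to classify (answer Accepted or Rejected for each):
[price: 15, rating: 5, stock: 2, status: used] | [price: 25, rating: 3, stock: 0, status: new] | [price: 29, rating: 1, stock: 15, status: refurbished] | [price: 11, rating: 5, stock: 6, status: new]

The distinguishing property — rating ≥ 3 — holds for all the 'Accepted' cases and none of the 'Rejected' cases.

Accepted, Accepted, Rejected, Accepted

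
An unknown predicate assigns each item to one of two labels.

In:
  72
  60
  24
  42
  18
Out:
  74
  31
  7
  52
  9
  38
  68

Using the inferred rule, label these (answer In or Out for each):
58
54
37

Out, In, Out

The distinguishing property — multiple of 6 — holds for all the 'In' cases and none of the 'Out' cases.
58 → 58 = 6·9 + 4 → Out.
54 → 54 = 6·9 → In.
37 → 37 = 6·6 + 1 → Out.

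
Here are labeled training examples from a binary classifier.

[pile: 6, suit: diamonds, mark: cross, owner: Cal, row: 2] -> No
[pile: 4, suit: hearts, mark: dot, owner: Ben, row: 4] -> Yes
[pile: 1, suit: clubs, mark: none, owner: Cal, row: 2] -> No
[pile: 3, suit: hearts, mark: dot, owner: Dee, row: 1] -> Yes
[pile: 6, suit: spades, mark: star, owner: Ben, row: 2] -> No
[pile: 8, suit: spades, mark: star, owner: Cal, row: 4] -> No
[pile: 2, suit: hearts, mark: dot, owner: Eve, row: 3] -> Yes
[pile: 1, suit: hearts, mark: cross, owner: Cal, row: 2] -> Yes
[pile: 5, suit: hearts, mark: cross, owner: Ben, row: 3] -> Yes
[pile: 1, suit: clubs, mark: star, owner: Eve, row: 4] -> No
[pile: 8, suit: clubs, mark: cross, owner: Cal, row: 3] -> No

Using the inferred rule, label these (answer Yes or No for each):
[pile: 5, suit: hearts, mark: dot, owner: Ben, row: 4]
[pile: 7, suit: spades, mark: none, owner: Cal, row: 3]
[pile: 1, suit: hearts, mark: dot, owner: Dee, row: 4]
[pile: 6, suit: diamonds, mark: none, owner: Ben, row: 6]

Yes, No, Yes, No

Checking candidate rules against both groups, what survives is: suit is hearts.
Yes: [pile: 5, suit: hearts, mark: dot, owner: Ben, row: 4], since suit is hearts. No: [pile: 7, suit: spades, mark: none, owner: Cal, row: 3], since suit is spades. Yes: [pile: 1, suit: hearts, mark: dot, owner: Dee, row: 4], since suit is hearts. No: [pile: 6, suit: diamonds, mark: none, owner: Ben, row: 6], since suit is diamonds.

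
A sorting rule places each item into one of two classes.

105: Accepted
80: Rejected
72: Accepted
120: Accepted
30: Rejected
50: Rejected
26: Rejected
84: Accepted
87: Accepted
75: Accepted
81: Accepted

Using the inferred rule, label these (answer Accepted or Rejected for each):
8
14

'Accepted' ⟺ odd OR multiple of 12.
Rejected: 8, since 8 is even, 8 = 12·0 + 8. Rejected: 14, since 14 is even, 14 = 12·1 + 2.

Rejected, Rejected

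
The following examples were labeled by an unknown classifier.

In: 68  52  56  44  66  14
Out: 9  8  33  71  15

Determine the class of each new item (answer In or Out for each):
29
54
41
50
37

All 'In' examples share one property — even AND at least 9 — and every 'Out' example lacks it.

Out, In, Out, In, Out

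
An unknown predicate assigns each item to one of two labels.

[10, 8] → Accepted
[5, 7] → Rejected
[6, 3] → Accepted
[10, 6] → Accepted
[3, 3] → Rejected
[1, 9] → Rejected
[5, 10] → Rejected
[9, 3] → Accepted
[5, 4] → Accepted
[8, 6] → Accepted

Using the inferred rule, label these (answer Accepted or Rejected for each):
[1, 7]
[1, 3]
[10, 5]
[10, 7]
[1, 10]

One predicate separates the groups cleanly: first > second.

Rejected, Rejected, Accepted, Accepted, Rejected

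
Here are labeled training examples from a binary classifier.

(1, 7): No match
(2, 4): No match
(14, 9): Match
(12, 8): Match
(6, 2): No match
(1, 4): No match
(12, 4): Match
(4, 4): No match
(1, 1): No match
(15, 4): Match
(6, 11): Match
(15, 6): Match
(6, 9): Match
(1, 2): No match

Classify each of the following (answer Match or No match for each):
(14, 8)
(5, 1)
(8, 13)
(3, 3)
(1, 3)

Match, No match, Match, No match, No match

Every 'Match' example satisfies: sum ≥ 15. None of the 'No match' examples do.
(14, 8): 14+8 = 22, has this property → Match.
(5, 1): 5+1 = 6, does not pass → No match.
(8, 13): 8+13 = 21, has this property → Match.
(3, 3): 3+3 = 6, does not pass → No match.
(1, 3): 1+3 = 4, does not pass → No match.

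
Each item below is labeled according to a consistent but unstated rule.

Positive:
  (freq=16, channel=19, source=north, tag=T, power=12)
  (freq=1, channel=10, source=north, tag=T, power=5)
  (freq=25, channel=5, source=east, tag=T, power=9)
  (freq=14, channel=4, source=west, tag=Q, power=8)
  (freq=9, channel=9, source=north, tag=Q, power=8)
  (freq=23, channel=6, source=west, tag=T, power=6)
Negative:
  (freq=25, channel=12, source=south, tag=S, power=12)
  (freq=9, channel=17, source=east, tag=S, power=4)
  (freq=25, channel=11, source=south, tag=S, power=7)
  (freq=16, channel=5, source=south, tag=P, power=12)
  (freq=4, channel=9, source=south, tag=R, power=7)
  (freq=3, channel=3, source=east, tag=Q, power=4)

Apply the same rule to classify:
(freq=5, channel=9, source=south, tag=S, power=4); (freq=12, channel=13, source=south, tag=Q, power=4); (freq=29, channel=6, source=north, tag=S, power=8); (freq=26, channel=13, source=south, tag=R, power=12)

Negative, Negative, Positive, Negative

The simplest hypothesis consistent with all the labels is: tag is T OR power = 8.
(freq=5, channel=9, source=south, tag=S, power=4) → tag is S, power = 4 → Negative.
(freq=12, channel=13, source=south, tag=Q, power=4) → tag is Q, power = 4 → Negative.
(freq=29, channel=6, source=north, tag=S, power=8) → tag is S, power = 8 → Positive.
(freq=26, channel=13, source=south, tag=R, power=12) → tag is R, power = 12 → Negative.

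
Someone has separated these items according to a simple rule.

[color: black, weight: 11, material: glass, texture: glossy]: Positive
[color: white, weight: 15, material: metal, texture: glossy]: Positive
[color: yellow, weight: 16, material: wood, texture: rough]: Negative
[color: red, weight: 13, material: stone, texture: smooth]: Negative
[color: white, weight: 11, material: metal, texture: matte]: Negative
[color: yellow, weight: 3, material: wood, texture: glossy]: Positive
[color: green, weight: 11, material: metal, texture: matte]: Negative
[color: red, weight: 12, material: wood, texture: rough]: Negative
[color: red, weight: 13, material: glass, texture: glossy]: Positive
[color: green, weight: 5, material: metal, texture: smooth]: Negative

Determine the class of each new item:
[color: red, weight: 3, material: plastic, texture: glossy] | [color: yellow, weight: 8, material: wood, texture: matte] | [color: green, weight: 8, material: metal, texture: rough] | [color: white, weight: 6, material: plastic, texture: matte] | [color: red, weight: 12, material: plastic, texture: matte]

The classifier is using: texture is glossy.

Positive, Negative, Negative, Negative, Negative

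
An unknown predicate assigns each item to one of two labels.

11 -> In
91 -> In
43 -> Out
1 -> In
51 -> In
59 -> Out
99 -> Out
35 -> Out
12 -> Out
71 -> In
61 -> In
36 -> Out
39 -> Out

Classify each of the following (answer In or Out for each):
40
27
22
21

Out, Out, Out, In

Rule: ends in digit 1. This holds for each 'In' example and fails for each 'Out' one.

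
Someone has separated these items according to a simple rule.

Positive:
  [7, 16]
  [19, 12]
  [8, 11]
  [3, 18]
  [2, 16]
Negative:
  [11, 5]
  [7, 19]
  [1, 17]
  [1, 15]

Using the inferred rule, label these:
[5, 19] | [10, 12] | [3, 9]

Negative, Positive, Negative

The common property of the 'Positive' items is: product is even. No 'Negative' item has it.
[5, 19]: 5·19 = 95, lacks this property → Negative. [10, 12]: 10·12 = 120, has this property → Positive. [3, 9]: 3·9 = 27, lacks this property → Negative.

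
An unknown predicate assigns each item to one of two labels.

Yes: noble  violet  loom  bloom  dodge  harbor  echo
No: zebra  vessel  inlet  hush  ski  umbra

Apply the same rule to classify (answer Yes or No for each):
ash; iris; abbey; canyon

No, No, No, Yes

Every 'Yes' example satisfies: contains 'o'. None of the 'No' examples do.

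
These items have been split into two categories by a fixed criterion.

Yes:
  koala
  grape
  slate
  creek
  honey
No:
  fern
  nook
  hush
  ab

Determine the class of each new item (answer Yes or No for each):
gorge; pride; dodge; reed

Yes, Yes, Yes, No

The distinguishing property — odd length — holds for all the 'Yes' cases and none of the 'No' cases.
gorge — length 5, hence Yes.
pride — length 5, hence Yes.
dodge — length 5, hence Yes.
reed — length 4, hence No.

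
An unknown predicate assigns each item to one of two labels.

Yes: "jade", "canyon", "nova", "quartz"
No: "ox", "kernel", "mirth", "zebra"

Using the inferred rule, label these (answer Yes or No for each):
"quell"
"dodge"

No, No

The common property of the 'Yes' items is: even length AND contains 'a'. No 'No' item has it.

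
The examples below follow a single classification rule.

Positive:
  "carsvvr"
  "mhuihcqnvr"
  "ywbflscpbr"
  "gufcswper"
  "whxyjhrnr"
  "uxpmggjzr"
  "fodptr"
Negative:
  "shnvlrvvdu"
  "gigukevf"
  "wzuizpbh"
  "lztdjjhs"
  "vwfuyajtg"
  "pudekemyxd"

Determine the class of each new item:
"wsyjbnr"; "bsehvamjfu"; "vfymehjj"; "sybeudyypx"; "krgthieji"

Positive, Negative, Negative, Negative, Negative

'Positive' ⟺ ends with 'r'.
"wsyjbnr" — ends with 'r', hence Positive. "bsehvamjfu" — ends with 'u', hence Negative. "vfymehjj" — ends with 'j', hence Negative. "sybeudyypx" — ends with 'x', hence Negative. "krgthieji" — ends with 'i', hence Negative.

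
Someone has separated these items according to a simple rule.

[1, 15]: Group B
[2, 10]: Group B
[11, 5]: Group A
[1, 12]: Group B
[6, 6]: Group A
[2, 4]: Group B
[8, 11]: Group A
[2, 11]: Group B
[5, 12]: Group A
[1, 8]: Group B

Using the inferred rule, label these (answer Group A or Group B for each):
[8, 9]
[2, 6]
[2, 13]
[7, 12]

Group A, Group B, Group B, Group A

'Group A' ⟺ first ≥ 4.
[8, 9]: Group A (first 8).
[2, 6]: Group B (first 2).
[2, 13]: Group B (first 2).
[7, 12]: Group A (first 7).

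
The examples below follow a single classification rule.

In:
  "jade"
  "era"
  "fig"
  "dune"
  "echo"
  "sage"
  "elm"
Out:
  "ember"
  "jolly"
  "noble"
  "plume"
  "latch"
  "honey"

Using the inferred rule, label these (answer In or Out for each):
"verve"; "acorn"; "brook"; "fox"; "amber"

All 'In' examples share one property — length ≤ 4 — and every 'Out' example lacks it.
"verve": length 5 — does not satisfy this, so Out.
"acorn": length 5 — does not satisfy this, so Out.
"brook": length 5 — does not satisfy this, so Out.
"fox": length 3 — qualifies, so In.
"amber": length 5 — does not satisfy this, so Out.

Out, Out, Out, In, Out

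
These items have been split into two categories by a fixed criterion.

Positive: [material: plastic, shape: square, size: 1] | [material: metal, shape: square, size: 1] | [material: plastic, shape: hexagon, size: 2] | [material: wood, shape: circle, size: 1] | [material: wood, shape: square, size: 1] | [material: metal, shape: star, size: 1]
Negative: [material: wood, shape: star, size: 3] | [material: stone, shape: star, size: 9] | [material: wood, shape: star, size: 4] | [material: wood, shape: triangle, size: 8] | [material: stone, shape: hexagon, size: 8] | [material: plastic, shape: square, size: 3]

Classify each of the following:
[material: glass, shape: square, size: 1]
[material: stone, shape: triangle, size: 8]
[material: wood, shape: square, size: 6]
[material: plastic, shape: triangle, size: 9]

Positive, Negative, Negative, Negative

The pattern is that an item is 'Positive' exactly when: size ≤ 2.
[material: glass, shape: square, size: 1]: size = 1, satisfies this → Positive. [material: stone, shape: triangle, size: 8]: size = 8, fails the rule → Negative. [material: wood, shape: square, size: 6]: size = 6, fails the rule → Negative. [material: plastic, shape: triangle, size: 9]: size = 9, fails the rule → Negative.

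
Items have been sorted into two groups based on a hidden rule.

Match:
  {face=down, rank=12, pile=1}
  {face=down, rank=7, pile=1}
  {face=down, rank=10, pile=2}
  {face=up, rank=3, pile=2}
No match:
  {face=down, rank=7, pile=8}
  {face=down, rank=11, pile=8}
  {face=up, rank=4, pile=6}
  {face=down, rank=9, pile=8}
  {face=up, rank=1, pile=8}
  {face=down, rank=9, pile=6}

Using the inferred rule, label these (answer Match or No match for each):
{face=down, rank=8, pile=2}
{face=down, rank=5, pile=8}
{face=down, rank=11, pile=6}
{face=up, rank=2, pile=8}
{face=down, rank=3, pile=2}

The common property of the 'Match' items is: pile ≤ 2. No 'No match' item has it.
{face=down, rank=8, pile=2}: pile = 2, qualifies → Match.
{face=down, rank=5, pile=8}: pile = 8, does not fit → No match.
{face=down, rank=11, pile=6}: pile = 6, does not fit → No match.
{face=up, rank=2, pile=8}: pile = 8, does not fit → No match.
{face=down, rank=3, pile=2}: pile = 2, qualifies → Match.

Match, No match, No match, No match, Match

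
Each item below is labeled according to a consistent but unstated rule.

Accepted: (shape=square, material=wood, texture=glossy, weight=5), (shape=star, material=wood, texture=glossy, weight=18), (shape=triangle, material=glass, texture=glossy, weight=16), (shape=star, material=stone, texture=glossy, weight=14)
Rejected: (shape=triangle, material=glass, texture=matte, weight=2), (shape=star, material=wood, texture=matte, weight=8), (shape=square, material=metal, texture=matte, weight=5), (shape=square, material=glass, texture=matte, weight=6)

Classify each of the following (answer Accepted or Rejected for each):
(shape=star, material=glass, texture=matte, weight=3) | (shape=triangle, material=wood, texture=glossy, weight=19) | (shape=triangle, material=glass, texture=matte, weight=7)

Rejected, Accepted, Rejected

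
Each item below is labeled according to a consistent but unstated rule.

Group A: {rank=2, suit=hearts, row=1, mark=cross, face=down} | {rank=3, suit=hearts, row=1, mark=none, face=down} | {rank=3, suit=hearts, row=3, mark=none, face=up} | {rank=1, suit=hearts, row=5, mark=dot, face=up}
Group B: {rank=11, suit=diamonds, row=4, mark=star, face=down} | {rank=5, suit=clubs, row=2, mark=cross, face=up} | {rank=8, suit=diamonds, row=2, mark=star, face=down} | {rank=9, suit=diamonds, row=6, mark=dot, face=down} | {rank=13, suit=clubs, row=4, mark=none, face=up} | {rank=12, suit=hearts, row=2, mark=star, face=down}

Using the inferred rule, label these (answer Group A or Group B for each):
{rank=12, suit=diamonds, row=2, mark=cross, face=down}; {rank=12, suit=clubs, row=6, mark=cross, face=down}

All 'Group A' examples share one property — rank ≤ 3 — and every 'Group B' example lacks it.
{rank=12, suit=diamonds, row=2, mark=cross, face=down} — rank = 12, hence Group B.
{rank=12, suit=clubs, row=6, mark=cross, face=down} — rank = 12, hence Group B.

Group B, Group B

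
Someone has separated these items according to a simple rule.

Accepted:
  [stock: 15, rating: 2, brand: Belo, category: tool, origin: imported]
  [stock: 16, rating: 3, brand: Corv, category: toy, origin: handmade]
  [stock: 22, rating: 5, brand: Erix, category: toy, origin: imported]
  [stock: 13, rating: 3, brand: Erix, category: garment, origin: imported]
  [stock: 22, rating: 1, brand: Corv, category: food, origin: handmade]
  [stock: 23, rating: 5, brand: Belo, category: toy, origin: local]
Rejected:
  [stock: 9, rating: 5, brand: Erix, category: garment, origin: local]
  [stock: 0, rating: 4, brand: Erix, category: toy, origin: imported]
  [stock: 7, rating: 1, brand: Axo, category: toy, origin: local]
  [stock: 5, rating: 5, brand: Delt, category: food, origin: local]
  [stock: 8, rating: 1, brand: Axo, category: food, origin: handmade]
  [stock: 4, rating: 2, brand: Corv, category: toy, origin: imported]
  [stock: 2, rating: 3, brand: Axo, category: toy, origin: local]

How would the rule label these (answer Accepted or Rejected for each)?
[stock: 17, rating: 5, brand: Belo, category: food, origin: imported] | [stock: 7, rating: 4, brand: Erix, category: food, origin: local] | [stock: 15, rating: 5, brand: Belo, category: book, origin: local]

The distinguishing property — stock ≥ 13 — holds for all the 'Accepted' cases and none of the 'Rejected' cases.

Accepted, Rejected, Accepted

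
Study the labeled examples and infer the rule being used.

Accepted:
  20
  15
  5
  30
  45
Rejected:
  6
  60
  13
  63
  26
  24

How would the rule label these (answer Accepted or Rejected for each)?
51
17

The distinguishing property — multiple of 5 AND at most 45 — holds for all the 'Accepted' cases and none of the 'Rejected' cases.

Rejected, Rejected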